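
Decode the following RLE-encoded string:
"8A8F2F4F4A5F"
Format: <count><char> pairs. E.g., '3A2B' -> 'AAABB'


Expanding each <count><char> pair:
  8A -> 'AAAAAAAA'
  8F -> 'FFFFFFFF'
  2F -> 'FF'
  4F -> 'FFFF'
  4A -> 'AAAA'
  5F -> 'FFFFF'

Decoded = AAAAAAAAFFFFFFFFFFFFFFAAAAFFFFF


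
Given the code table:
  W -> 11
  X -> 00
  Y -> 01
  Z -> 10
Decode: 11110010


Decoding:
11 -> W
11 -> W
00 -> X
10 -> Z


Result: WWXZ


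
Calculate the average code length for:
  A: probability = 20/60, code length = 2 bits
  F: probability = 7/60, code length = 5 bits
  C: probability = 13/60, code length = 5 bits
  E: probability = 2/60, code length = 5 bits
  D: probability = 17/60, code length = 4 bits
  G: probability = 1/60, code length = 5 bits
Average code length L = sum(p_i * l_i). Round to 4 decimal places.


Weighted contributions p_i * l_i:
  A: (20/60) * 2 = 40/60
  F: (7/60) * 5 = 35/60
  C: (13/60) * 5 = 65/60
  E: (2/60) * 5 = 10/60
  D: (17/60) * 4 = 68/60
  G: (1/60) * 5 = 5/60
Sum = (40 + 35 + 65 + 10 + 68 + 5)/60 = 223/60

L = 223/60 = 3.7167 bits/symbol


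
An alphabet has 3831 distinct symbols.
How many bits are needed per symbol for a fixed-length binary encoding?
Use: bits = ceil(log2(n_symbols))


log2(3831) = 11.9035
Bracket: 2^11 = 2048 < 3831 <= 2^12 = 4096
So ceil(log2(3831)) = 12

bits = ceil(log2(3831)) = ceil(11.9035) = 12 bits


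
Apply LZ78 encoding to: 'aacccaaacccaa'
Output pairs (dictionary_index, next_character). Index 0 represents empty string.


LZ78 encoding steps:
Dictionary: {0: ''}
Step 1: w='' (idx 0), next='a' -> output (0, 'a'), add 'a' as idx 1
Step 2: w='a' (idx 1), next='c' -> output (1, 'c'), add 'ac' as idx 2
Step 3: w='' (idx 0), next='c' -> output (0, 'c'), add 'c' as idx 3
Step 4: w='c' (idx 3), next='a' -> output (3, 'a'), add 'ca' as idx 4
Step 5: w='a' (idx 1), next='a' -> output (1, 'a'), add 'aa' as idx 5
Step 6: w='c' (idx 3), next='c' -> output (3, 'c'), add 'cc' as idx 6
Step 7: w='ca' (idx 4), next='a' -> output (4, 'a'), add 'caa' as idx 7


Encoded: [(0, 'a'), (1, 'c'), (0, 'c'), (3, 'a'), (1, 'a'), (3, 'c'), (4, 'a')]


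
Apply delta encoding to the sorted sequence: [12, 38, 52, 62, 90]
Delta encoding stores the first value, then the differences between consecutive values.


First value: 12
Deltas:
  38 - 12 = 26
  52 - 38 = 14
  62 - 52 = 10
  90 - 62 = 28


Delta encoded: [12, 26, 14, 10, 28]


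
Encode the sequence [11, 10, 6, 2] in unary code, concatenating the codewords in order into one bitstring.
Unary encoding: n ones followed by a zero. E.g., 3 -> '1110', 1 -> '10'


Encode each number as n ones followed by a terminating 0:
  11 -> 111111111110 (12 bits)
  10 -> 11111111110 (11 bits)
  6 -> 1111110 (7 bits)
  2 -> 110 (3 bits)
Total length = 12 + 11 + 7 + 3 = 33 bits.

Unary([11, 10, 6, 2]) = 111111111110111111111101111110110 (33 bits)


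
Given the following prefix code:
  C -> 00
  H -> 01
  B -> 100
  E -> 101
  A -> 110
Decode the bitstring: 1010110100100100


Decoding step by step:
Bits 101 -> E
Bits 01 -> H
Bits 101 -> E
Bits 00 -> C
Bits 100 -> B
Bits 100 -> B


Decoded message: EHECBB


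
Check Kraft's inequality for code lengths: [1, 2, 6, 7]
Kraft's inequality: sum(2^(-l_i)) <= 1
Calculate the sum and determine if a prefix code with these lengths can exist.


Sum = 2^(-1) + 2^(-2) + 2^(-6) + 2^(-7)
    = 0.5 + 0.25 + 0.015625 + 0.0078125
    = 99/128 = 0.7734375
Since 0.7734375 <= 1, Kraft's inequality IS satisfied.
A prefix code with these lengths CAN exist.

Kraft sum = 0.7734375. Satisfied.


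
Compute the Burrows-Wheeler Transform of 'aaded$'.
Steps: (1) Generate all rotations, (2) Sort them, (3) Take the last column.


Rotations (sorted):
  0: $aaded -> last char: d
  1: aaded$ -> last char: $
  2: aded$a -> last char: a
  3: d$aade -> last char: e
  4: ded$aa -> last char: a
  5: ed$aad -> last char: d


BWT = d$aead


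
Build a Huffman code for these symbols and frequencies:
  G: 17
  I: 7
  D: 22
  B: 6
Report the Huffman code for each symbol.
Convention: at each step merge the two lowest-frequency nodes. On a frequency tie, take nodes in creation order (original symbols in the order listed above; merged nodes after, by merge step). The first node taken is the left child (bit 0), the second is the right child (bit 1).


Huffman tree construction:
Step 1: Merge B(6) + I(7) = 13
Step 2: Merge (B+I)(13) + G(17) = 30
Step 3: Merge D(22) + ((B+I)+G)(30) = 52
Read each symbol's code off the tree from the root (left child = 0, right child = 1).

Codes:
  G: 11 (length 2)
  I: 101 (length 3)
  D: 0 (length 1)
  B: 100 (length 3)
Average code length: 95/52 = 1.8269 bits/symbol


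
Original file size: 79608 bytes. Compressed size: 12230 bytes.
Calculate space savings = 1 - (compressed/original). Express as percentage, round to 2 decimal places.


ratio = compressed/original = 12230/79608 = 0.153628
savings = 1 - ratio = 1 - 0.153628 = 0.846372
as a percentage: 0.846372 * 100 = 84.64%

Space savings = 1 - 12230/79608 = 84.64%


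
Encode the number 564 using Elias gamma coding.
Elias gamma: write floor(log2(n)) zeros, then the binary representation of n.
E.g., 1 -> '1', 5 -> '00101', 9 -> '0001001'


num_bits = floor(log2(564)) + 1 = 10
leading_zeros = num_bits - 1 = 9
binary(564) = 1000110100

Elias gamma(564) = '000000000' + '1000110100' = 0000000001000110100 (19 bits)


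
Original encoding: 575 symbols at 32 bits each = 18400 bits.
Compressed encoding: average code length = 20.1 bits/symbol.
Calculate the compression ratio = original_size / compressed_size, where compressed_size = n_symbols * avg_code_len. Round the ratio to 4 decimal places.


original_size = n_symbols * orig_bits = 575 * 32 = 18400 bits
compressed_size = n_symbols * avg_code_len = 575 * 20.1 = 11557.5 bits
ratio = original_size / compressed_size = 18400 / 11557.5 = 1.592

Compression ratio = 1.592


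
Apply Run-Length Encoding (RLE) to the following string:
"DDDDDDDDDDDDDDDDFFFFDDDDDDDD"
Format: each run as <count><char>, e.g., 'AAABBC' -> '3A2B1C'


Scanning runs left to right:
  i=0: run of 'D' x 16 -> '16D'
  i=16: run of 'F' x 4 -> '4F'
  i=20: run of 'D' x 8 -> '8D'

RLE = 16D4F8D


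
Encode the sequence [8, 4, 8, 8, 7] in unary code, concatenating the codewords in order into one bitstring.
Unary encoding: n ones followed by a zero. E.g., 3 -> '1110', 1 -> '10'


Encode each number as n ones followed by a terminating 0:
  8 -> 111111110 (9 bits)
  4 -> 11110 (5 bits)
  8 -> 111111110 (9 bits)
  8 -> 111111110 (9 bits)
  7 -> 11111110 (8 bits)
Total length = 9 + 5 + 9 + 9 + 8 = 40 bits.

Unary([8, 4, 8, 8, 7]) = 1111111101111011111111011111111011111110 (40 bits)


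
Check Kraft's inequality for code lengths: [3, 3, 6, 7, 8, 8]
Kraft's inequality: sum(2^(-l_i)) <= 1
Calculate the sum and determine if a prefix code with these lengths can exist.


Sum = 2^(-3) + 2^(-3) + 2^(-6) + 2^(-7) + 2^(-8) + 2^(-8)
    = 0.125 + 0.125 + 0.015625 + 0.0078125 + 0.00390625 + 0.00390625
    = 72/256 = 0.28125
Since 0.28125 <= 1, Kraft's inequality IS satisfied.
A prefix code with these lengths CAN exist.

Kraft sum = 0.28125. Satisfied.


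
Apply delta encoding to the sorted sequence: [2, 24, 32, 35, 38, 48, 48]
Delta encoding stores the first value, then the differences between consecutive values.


First value: 2
Deltas:
  24 - 2 = 22
  32 - 24 = 8
  35 - 32 = 3
  38 - 35 = 3
  48 - 38 = 10
  48 - 48 = 0


Delta encoded: [2, 22, 8, 3, 3, 10, 0]


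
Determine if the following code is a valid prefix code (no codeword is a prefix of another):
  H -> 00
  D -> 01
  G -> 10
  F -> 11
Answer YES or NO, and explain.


Checking each pair (does one codeword prefix another?):
  H='00' vs D='01': no prefix
  H='00' vs G='10': no prefix
  H='00' vs F='11': no prefix
  D='01' vs H='00': no prefix
  D='01' vs G='10': no prefix
  D='01' vs F='11': no prefix
  G='10' vs H='00': no prefix
  G='10' vs D='01': no prefix
  G='10' vs F='11': no prefix
  F='11' vs H='00': no prefix
  F='11' vs D='01': no prefix
  F='11' vs G='10': no prefix
No violation found over all pairs.

YES -- this is a valid prefix code. No codeword is a prefix of any other codeword.


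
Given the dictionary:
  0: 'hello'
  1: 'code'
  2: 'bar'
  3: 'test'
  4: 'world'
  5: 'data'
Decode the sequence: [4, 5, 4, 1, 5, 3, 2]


Look up each index in the dictionary:
  4 -> 'world'
  5 -> 'data'
  4 -> 'world'
  1 -> 'code'
  5 -> 'data'
  3 -> 'test'
  2 -> 'bar'

Decoded: "world data world code data test bar"


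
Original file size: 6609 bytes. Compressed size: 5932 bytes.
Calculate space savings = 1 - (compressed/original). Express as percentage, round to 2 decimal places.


ratio = compressed/original = 5932/6609 = 0.897564
savings = 1 - ratio = 1 - 0.897564 = 0.102436
as a percentage: 0.102436 * 100 = 10.24%

Space savings = 1 - 5932/6609 = 10.24%


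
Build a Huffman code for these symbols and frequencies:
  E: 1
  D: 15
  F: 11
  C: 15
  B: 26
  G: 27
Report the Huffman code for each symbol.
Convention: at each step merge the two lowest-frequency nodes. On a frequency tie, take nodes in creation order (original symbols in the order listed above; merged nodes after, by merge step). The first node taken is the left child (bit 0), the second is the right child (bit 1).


Huffman tree construction:
Step 1: Merge E(1) + F(11) = 12
Step 2: Merge (E+F)(12) + D(15) = 27
Step 3: Merge C(15) + B(26) = 41
Step 4: Merge G(27) + ((E+F)+D)(27) = 54
Step 5: Merge (C+B)(41) + (G+((E+F)+D))(54) = 95
Read each symbol's code off the tree from the root (left child = 0, right child = 1).

Codes:
  E: 1100 (length 4)
  D: 111 (length 3)
  F: 1101 (length 4)
  C: 00 (length 2)
  B: 01 (length 2)
  G: 10 (length 2)
Average code length: 229/95 = 2.4105 bits/symbol


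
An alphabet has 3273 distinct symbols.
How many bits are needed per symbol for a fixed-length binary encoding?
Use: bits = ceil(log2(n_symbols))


log2(3273) = 11.6764
Bracket: 2^11 = 2048 < 3273 <= 2^12 = 4096
So ceil(log2(3273)) = 12

bits = ceil(log2(3273)) = ceil(11.6764) = 12 bits


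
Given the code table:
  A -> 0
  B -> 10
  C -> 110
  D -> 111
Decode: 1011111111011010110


Decoding:
10 -> B
111 -> D
111 -> D
110 -> C
110 -> C
10 -> B
110 -> C


Result: BDDCCBC


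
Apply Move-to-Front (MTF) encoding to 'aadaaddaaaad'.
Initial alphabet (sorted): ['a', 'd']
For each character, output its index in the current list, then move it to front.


MTF encoding:
'a': index 0 in ['a', 'd'] -> ['a', 'd']
'a': index 0 in ['a', 'd'] -> ['a', 'd']
'd': index 1 in ['a', 'd'] -> ['d', 'a']
'a': index 1 in ['d', 'a'] -> ['a', 'd']
'a': index 0 in ['a', 'd'] -> ['a', 'd']
'd': index 1 in ['a', 'd'] -> ['d', 'a']
'd': index 0 in ['d', 'a'] -> ['d', 'a']
'a': index 1 in ['d', 'a'] -> ['a', 'd']
'a': index 0 in ['a', 'd'] -> ['a', 'd']
'a': index 0 in ['a', 'd'] -> ['a', 'd']
'a': index 0 in ['a', 'd'] -> ['a', 'd']
'd': index 1 in ['a', 'd'] -> ['d', 'a']


Output: [0, 0, 1, 1, 0, 1, 0, 1, 0, 0, 0, 1]


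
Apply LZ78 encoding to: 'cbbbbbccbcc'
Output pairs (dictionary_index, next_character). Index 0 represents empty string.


LZ78 encoding steps:
Dictionary: {0: ''}
Step 1: w='' (idx 0), next='c' -> output (0, 'c'), add 'c' as idx 1
Step 2: w='' (idx 0), next='b' -> output (0, 'b'), add 'b' as idx 2
Step 3: w='b' (idx 2), next='b' -> output (2, 'b'), add 'bb' as idx 3
Step 4: w='bb' (idx 3), next='c' -> output (3, 'c'), add 'bbc' as idx 4
Step 5: w='c' (idx 1), next='b' -> output (1, 'b'), add 'cb' as idx 5
Step 6: w='c' (idx 1), next='c' -> output (1, 'c'), add 'cc' as idx 6


Encoded: [(0, 'c'), (0, 'b'), (2, 'b'), (3, 'c'), (1, 'b'), (1, 'c')]


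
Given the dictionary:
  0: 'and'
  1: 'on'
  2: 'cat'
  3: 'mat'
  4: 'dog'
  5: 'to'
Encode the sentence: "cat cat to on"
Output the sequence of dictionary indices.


Look up each word in the dictionary:
  'cat' -> 2
  'cat' -> 2
  'to' -> 5
  'on' -> 1

Encoded: [2, 2, 5, 1]


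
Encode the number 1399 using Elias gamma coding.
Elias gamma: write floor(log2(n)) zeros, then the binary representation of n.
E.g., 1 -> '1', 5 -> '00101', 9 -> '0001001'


num_bits = floor(log2(1399)) + 1 = 11
leading_zeros = num_bits - 1 = 10
binary(1399) = 10101110111

Elias gamma(1399) = '0000000000' + '10101110111' = 000000000010101110111 (21 bits)


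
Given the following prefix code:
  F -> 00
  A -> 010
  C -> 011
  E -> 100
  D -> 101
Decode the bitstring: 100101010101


Decoding step by step:
Bits 100 -> E
Bits 101 -> D
Bits 010 -> A
Bits 101 -> D


Decoded message: EDAD


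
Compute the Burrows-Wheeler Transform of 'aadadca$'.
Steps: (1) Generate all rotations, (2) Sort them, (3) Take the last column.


Rotations (sorted):
  0: $aadadca -> last char: a
  1: a$aadadc -> last char: c
  2: aadadca$ -> last char: $
  3: adadca$a -> last char: a
  4: adca$aad -> last char: d
  5: ca$aadad -> last char: d
  6: dadca$aa -> last char: a
  7: dca$aada -> last char: a


BWT = ac$addaa


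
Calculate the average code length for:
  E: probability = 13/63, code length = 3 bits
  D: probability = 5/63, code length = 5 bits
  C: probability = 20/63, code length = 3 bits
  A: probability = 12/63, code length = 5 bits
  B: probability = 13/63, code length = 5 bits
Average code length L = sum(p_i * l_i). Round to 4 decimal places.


Weighted contributions p_i * l_i:
  E: (13/63) * 3 = 39/63
  D: (5/63) * 5 = 25/63
  C: (20/63) * 3 = 60/63
  A: (12/63) * 5 = 60/63
  B: (13/63) * 5 = 65/63
Sum = (39 + 25 + 60 + 60 + 65)/63 = 249/63

L = 249/63 = 3.9524 bits/symbol


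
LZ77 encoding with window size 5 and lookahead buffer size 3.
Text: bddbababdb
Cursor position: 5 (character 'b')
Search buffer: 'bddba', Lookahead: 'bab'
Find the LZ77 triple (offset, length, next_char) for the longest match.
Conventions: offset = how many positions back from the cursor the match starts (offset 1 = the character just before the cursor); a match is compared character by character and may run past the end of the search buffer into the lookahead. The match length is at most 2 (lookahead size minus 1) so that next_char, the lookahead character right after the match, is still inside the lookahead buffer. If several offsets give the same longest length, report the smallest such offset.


Try each offset into the search buffer:
  offset=1 (pos 4, char 'a'): match length 0
  offset=2 (pos 3, char 'b'): match length 2
  offset=3 (pos 2, char 'd'): match length 0
  offset=4 (pos 1, char 'd'): match length 0
  offset=5 (pos 0, char 'b'): match length 1
Longest match has length 2 at offset 2.
next_char = character at position 5 + 2 = 7 -> 'b'

Best match: offset=2, length=2 (matching 'ba' starting at position 3)
LZ77 triple: (2, 2, 'b')


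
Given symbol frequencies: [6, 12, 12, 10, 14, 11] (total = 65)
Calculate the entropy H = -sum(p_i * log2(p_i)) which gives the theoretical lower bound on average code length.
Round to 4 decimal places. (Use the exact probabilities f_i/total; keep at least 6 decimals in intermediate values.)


Per-symbol terms -p_i * log2(p_i) with p_i = f_i/65:
  p = 6/65 = 0.092308: log2(p) = -3.437405, -p*log2(p) = 0.317299
  p = 12/65 = 0.184615: log2(p) = -2.437405, -p*log2(p) = 0.449983
  p = 12/65 = 0.184615: log2(p) = -2.437405, -p*log2(p) = 0.449983
  p = 10/65 = 0.153846: log2(p) = -2.700440, -p*log2(p) = 0.415452
  p = 14/65 = 0.215385: log2(p) = -2.215013, -p*log2(p) = 0.477080
  p = 11/65 = 0.169231: log2(p) = -2.562936, -p*log2(p) = 0.433728
H = 0.317299 + 0.449983 + 0.449983 + 0.415452 + 0.477080 + 0.433728 = 2.543525

H = 2.5435 bits/symbol


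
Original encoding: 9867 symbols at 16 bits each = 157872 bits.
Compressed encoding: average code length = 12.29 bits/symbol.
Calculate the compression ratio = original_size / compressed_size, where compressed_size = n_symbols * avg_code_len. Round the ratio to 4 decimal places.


original_size = n_symbols * orig_bits = 9867 * 16 = 157872 bits
compressed_size = n_symbols * avg_code_len = 9867 * 12.29 = 121265.43 bits
ratio = original_size / compressed_size = 157872 / 121265.43 = 1.3019

Compression ratio = 1.3019


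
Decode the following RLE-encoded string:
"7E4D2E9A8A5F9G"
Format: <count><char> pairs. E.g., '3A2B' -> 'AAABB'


Expanding each <count><char> pair:
  7E -> 'EEEEEEE'
  4D -> 'DDDD'
  2E -> 'EE'
  9A -> 'AAAAAAAAA'
  8A -> 'AAAAAAAA'
  5F -> 'FFFFF'
  9G -> 'GGGGGGGGG'

Decoded = EEEEEEEDDDDEEAAAAAAAAAAAAAAAAAFFFFFGGGGGGGGG


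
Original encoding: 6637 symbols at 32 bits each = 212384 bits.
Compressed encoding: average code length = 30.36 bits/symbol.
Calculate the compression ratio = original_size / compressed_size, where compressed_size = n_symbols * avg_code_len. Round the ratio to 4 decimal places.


original_size = n_symbols * orig_bits = 6637 * 32 = 212384 bits
compressed_size = n_symbols * avg_code_len = 6637 * 30.36 = 201499.32 bits
ratio = original_size / compressed_size = 212384 / 201499.32 = 1.054

Compression ratio = 1.054


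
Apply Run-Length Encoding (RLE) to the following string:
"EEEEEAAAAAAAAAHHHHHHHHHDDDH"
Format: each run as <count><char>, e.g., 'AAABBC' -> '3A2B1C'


Scanning runs left to right:
  i=0: run of 'E' x 5 -> '5E'
  i=5: run of 'A' x 9 -> '9A'
  i=14: run of 'H' x 9 -> '9H'
  i=23: run of 'D' x 3 -> '3D'
  i=26: run of 'H' x 1 -> '1H'

RLE = 5E9A9H3D1H


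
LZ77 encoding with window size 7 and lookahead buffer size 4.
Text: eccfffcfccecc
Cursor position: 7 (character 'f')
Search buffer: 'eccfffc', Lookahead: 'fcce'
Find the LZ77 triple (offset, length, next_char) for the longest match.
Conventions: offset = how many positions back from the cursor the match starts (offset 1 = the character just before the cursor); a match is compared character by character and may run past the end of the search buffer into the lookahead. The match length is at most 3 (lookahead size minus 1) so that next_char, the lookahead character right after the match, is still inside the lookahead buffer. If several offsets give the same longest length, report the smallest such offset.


Try each offset into the search buffer:
  offset=1 (pos 6, char 'c'): match length 0
  offset=2 (pos 5, char 'f'): match length 2
  offset=3 (pos 4, char 'f'): match length 1
  offset=4 (pos 3, char 'f'): match length 1
  offset=5 (pos 2, char 'c'): match length 0
  offset=6 (pos 1, char 'c'): match length 0
  offset=7 (pos 0, char 'e'): match length 0
Longest match has length 2 at offset 2.
next_char = character at position 7 + 2 = 9 -> 'c'

Best match: offset=2, length=2 (matching 'fc' starting at position 5)
LZ77 triple: (2, 2, 'c')


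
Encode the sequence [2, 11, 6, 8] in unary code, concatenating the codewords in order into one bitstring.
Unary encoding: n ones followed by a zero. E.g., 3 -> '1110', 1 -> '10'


Encode each number as n ones followed by a terminating 0:
  2 -> 110 (3 bits)
  11 -> 111111111110 (12 bits)
  6 -> 1111110 (7 bits)
  8 -> 111111110 (9 bits)
Total length = 3 + 12 + 7 + 9 = 31 bits.

Unary([2, 11, 6, 8]) = 1101111111111101111110111111110 (31 bits)


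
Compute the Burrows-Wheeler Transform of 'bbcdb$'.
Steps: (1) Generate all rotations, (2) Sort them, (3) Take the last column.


Rotations (sorted):
  0: $bbcdb -> last char: b
  1: b$bbcd -> last char: d
  2: bbcdb$ -> last char: $
  3: bcdb$b -> last char: b
  4: cdb$bb -> last char: b
  5: db$bbc -> last char: c


BWT = bd$bbc


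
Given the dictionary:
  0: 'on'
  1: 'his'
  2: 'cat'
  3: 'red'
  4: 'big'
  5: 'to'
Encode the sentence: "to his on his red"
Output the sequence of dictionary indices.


Look up each word in the dictionary:
  'to' -> 5
  'his' -> 1
  'on' -> 0
  'his' -> 1
  'red' -> 3

Encoded: [5, 1, 0, 1, 3]


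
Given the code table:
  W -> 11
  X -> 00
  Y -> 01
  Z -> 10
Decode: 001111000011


Decoding:
00 -> X
11 -> W
11 -> W
00 -> X
00 -> X
11 -> W


Result: XWWXXW


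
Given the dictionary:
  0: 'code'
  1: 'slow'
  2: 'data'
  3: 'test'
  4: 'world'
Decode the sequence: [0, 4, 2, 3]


Look up each index in the dictionary:
  0 -> 'code'
  4 -> 'world'
  2 -> 'data'
  3 -> 'test'

Decoded: "code world data test"


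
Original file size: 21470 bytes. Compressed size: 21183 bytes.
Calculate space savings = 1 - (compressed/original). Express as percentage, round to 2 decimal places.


ratio = compressed/original = 21183/21470 = 0.986633
savings = 1 - ratio = 1 - 0.986633 = 0.013367
as a percentage: 0.013367 * 100 = 1.34%

Space savings = 1 - 21183/21470 = 1.34%


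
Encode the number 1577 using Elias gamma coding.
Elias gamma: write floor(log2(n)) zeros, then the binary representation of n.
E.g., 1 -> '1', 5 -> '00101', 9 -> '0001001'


num_bits = floor(log2(1577)) + 1 = 11
leading_zeros = num_bits - 1 = 10
binary(1577) = 11000101001

Elias gamma(1577) = '0000000000' + '11000101001' = 000000000011000101001 (21 bits)


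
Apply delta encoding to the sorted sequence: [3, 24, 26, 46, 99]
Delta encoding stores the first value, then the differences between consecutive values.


First value: 3
Deltas:
  24 - 3 = 21
  26 - 24 = 2
  46 - 26 = 20
  99 - 46 = 53


Delta encoded: [3, 21, 2, 20, 53]


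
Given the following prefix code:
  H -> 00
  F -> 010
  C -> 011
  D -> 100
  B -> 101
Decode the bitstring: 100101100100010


Decoding step by step:
Bits 100 -> D
Bits 101 -> B
Bits 100 -> D
Bits 100 -> D
Bits 010 -> F


Decoded message: DBDDF


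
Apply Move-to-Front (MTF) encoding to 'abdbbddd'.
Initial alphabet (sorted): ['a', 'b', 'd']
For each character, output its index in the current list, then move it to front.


MTF encoding:
'a': index 0 in ['a', 'b', 'd'] -> ['a', 'b', 'd']
'b': index 1 in ['a', 'b', 'd'] -> ['b', 'a', 'd']
'd': index 2 in ['b', 'a', 'd'] -> ['d', 'b', 'a']
'b': index 1 in ['d', 'b', 'a'] -> ['b', 'd', 'a']
'b': index 0 in ['b', 'd', 'a'] -> ['b', 'd', 'a']
'd': index 1 in ['b', 'd', 'a'] -> ['d', 'b', 'a']
'd': index 0 in ['d', 'b', 'a'] -> ['d', 'b', 'a']
'd': index 0 in ['d', 'b', 'a'] -> ['d', 'b', 'a']


Output: [0, 1, 2, 1, 0, 1, 0, 0]


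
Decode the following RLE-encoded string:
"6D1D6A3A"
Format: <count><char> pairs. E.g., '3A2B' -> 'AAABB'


Expanding each <count><char> pair:
  6D -> 'DDDDDD'
  1D -> 'D'
  6A -> 'AAAAAA'
  3A -> 'AAA'

Decoded = DDDDDDDAAAAAAAAA


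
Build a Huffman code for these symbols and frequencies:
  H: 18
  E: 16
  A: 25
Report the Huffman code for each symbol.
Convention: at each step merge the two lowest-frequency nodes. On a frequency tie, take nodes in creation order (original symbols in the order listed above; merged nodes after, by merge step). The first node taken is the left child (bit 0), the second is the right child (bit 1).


Huffman tree construction:
Step 1: Merge E(16) + H(18) = 34
Step 2: Merge A(25) + (E+H)(34) = 59
Read each symbol's code off the tree from the root (left child = 0, right child = 1).

Codes:
  H: 11 (length 2)
  E: 10 (length 2)
  A: 0 (length 1)
Average code length: 93/59 = 1.5763 bits/symbol


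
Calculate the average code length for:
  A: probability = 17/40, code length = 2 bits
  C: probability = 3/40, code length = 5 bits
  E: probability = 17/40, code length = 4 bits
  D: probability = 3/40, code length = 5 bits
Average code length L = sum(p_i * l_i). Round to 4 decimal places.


Weighted contributions p_i * l_i:
  A: (17/40) * 2 = 34/40
  C: (3/40) * 5 = 15/40
  E: (17/40) * 4 = 68/40
  D: (3/40) * 5 = 15/40
Sum = (34 + 15 + 68 + 15)/40 = 132/40

L = 132/40 = 3.3000 bits/symbol


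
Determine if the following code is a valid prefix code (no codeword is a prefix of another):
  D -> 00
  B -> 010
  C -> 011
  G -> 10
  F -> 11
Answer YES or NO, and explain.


Checking each pair (does one codeword prefix another?):
  D='00' vs B='010': no prefix
  D='00' vs C='011': no prefix
  D='00' vs G='10': no prefix
  D='00' vs F='11': no prefix
  B='010' vs D='00': no prefix
  B='010' vs C='011': no prefix
  B='010' vs G='10': no prefix
  B='010' vs F='11': no prefix
  C='011' vs D='00': no prefix
  C='011' vs B='010': no prefix
  C='011' vs G='10': no prefix
  C='011' vs F='11': no prefix
  G='10' vs D='00': no prefix
  G='10' vs B='010': no prefix
  G='10' vs C='011': no prefix
  G='10' vs F='11': no prefix
  F='11' vs D='00': no prefix
  F='11' vs B='010': no prefix
  F='11' vs C='011': no prefix
  F='11' vs G='10': no prefix
No violation found over all pairs.

YES -- this is a valid prefix code. No codeword is a prefix of any other codeword.


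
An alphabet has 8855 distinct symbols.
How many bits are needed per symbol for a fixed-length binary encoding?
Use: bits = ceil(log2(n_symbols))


log2(8855) = 13.1123
Bracket: 2^13 = 8192 < 8855 <= 2^14 = 16384
So ceil(log2(8855)) = 14

bits = ceil(log2(8855)) = ceil(13.1123) = 14 bits


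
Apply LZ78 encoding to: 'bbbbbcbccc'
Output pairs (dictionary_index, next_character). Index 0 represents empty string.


LZ78 encoding steps:
Dictionary: {0: ''}
Step 1: w='' (idx 0), next='b' -> output (0, 'b'), add 'b' as idx 1
Step 2: w='b' (idx 1), next='b' -> output (1, 'b'), add 'bb' as idx 2
Step 3: w='bb' (idx 2), next='c' -> output (2, 'c'), add 'bbc' as idx 3
Step 4: w='b' (idx 1), next='c' -> output (1, 'c'), add 'bc' as idx 4
Step 5: w='' (idx 0), next='c' -> output (0, 'c'), add 'c' as idx 5
Step 6: w='c' (idx 5), end of input -> output (5, '')


Encoded: [(0, 'b'), (1, 'b'), (2, 'c'), (1, 'c'), (0, 'c'), (5, '')]


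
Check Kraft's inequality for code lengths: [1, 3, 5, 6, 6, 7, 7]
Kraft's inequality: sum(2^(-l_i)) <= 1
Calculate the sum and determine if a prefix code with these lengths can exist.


Sum = 2^(-1) + 2^(-3) + 2^(-5) + 2^(-6) + 2^(-6) + 2^(-7) + 2^(-7)
    = 0.5 + 0.125 + 0.03125 + 0.015625 + 0.015625 + 0.0078125 + 0.0078125
    = 90/128 = 0.703125
Since 0.703125 <= 1, Kraft's inequality IS satisfied.
A prefix code with these lengths CAN exist.

Kraft sum = 0.703125. Satisfied.


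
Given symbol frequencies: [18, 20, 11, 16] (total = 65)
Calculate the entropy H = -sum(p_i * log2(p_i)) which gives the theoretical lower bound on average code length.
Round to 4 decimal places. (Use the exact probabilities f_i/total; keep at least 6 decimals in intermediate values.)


Per-symbol terms -p_i * log2(p_i) with p_i = f_i/65:
  p = 18/65 = 0.276923: log2(p) = -1.852443, -p*log2(p) = 0.512984
  p = 20/65 = 0.307692: log2(p) = -1.700440, -p*log2(p) = 0.523212
  p = 11/65 = 0.169231: log2(p) = -2.562936, -p*log2(p) = 0.433728
  p = 16/65 = 0.246154: log2(p) = -2.022368, -p*log2(p) = 0.497814
H = 0.512984 + 0.523212 + 0.433728 + 0.497814 = 1.967738

H = 1.9677 bits/symbol


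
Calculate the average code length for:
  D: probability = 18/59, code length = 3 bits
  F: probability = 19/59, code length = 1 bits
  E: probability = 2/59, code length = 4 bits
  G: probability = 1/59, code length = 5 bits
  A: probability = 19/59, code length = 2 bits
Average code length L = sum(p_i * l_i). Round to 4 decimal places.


Weighted contributions p_i * l_i:
  D: (18/59) * 3 = 54/59
  F: (19/59) * 1 = 19/59
  E: (2/59) * 4 = 8/59
  G: (1/59) * 5 = 5/59
  A: (19/59) * 2 = 38/59
Sum = (54 + 19 + 8 + 5 + 38)/59 = 124/59

L = 124/59 = 2.1017 bits/symbol


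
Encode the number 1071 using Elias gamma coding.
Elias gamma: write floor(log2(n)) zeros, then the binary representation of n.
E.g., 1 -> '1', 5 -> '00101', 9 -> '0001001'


num_bits = floor(log2(1071)) + 1 = 11
leading_zeros = num_bits - 1 = 10
binary(1071) = 10000101111

Elias gamma(1071) = '0000000000' + '10000101111' = 000000000010000101111 (21 bits)


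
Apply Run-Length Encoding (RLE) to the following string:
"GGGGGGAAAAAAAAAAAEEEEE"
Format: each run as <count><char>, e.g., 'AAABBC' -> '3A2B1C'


Scanning runs left to right:
  i=0: run of 'G' x 6 -> '6G'
  i=6: run of 'A' x 11 -> '11A'
  i=17: run of 'E' x 5 -> '5E'

RLE = 6G11A5E


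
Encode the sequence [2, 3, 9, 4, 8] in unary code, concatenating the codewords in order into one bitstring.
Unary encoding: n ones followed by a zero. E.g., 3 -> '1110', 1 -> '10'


Encode each number as n ones followed by a terminating 0:
  2 -> 110 (3 bits)
  3 -> 1110 (4 bits)
  9 -> 1111111110 (10 bits)
  4 -> 11110 (5 bits)
  8 -> 111111110 (9 bits)
Total length = 3 + 4 + 10 + 5 + 9 = 31 bits.

Unary([2, 3, 9, 4, 8]) = 1101110111111111011110111111110 (31 bits)


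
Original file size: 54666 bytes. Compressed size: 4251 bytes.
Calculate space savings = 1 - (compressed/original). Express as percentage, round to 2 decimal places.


ratio = compressed/original = 4251/54666 = 0.077763
savings = 1 - ratio = 1 - 0.077763 = 0.922237
as a percentage: 0.922237 * 100 = 92.22%

Space savings = 1 - 4251/54666 = 92.22%


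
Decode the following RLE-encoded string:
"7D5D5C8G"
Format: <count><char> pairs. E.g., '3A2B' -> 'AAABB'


Expanding each <count><char> pair:
  7D -> 'DDDDDDD'
  5D -> 'DDDDD'
  5C -> 'CCCCC'
  8G -> 'GGGGGGGG'

Decoded = DDDDDDDDDDDDCCCCCGGGGGGGG


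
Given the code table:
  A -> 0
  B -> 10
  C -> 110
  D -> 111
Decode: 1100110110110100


Decoding:
110 -> C
0 -> A
110 -> C
110 -> C
110 -> C
10 -> B
0 -> A


Result: CACCCBA


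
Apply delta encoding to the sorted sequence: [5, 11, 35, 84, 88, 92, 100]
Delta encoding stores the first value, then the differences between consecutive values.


First value: 5
Deltas:
  11 - 5 = 6
  35 - 11 = 24
  84 - 35 = 49
  88 - 84 = 4
  92 - 88 = 4
  100 - 92 = 8


Delta encoded: [5, 6, 24, 49, 4, 4, 8]


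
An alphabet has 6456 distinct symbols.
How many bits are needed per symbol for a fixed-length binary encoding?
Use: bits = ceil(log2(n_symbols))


log2(6456) = 12.6564
Bracket: 2^12 = 4096 < 6456 <= 2^13 = 8192
So ceil(log2(6456)) = 13

bits = ceil(log2(6456)) = ceil(12.6564) = 13 bits


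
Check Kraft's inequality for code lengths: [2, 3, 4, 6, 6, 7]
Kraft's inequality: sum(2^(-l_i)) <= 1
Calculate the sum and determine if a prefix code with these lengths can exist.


Sum = 2^(-2) + 2^(-3) + 2^(-4) + 2^(-6) + 2^(-6) + 2^(-7)
    = 0.25 + 0.125 + 0.0625 + 0.015625 + 0.015625 + 0.0078125
    = 61/128 = 0.4765625
Since 0.4765625 <= 1, Kraft's inequality IS satisfied.
A prefix code with these lengths CAN exist.

Kraft sum = 0.4765625. Satisfied.


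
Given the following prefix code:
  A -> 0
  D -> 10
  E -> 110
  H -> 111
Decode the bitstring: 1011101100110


Decoding step by step:
Bits 10 -> D
Bits 111 -> H
Bits 0 -> A
Bits 110 -> E
Bits 0 -> A
Bits 110 -> E


Decoded message: DHAEAE


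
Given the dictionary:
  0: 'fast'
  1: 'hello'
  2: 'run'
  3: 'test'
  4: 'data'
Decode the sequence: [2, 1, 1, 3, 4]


Look up each index in the dictionary:
  2 -> 'run'
  1 -> 'hello'
  1 -> 'hello'
  3 -> 'test'
  4 -> 'data'

Decoded: "run hello hello test data"


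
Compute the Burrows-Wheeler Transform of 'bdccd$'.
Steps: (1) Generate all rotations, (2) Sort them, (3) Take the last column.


Rotations (sorted):
  0: $bdccd -> last char: d
  1: bdccd$ -> last char: $
  2: ccd$bd -> last char: d
  3: cd$bdc -> last char: c
  4: d$bdcc -> last char: c
  5: dccd$b -> last char: b


BWT = d$dccb


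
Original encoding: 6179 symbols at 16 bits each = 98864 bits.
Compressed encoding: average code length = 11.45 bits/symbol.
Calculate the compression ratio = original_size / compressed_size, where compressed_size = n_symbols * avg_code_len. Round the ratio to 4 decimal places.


original_size = n_symbols * orig_bits = 6179 * 16 = 98864 bits
compressed_size = n_symbols * avg_code_len = 6179 * 11.45 = 70749.55 bits
ratio = original_size / compressed_size = 98864 / 70749.55 = 1.3974

Compression ratio = 1.3974


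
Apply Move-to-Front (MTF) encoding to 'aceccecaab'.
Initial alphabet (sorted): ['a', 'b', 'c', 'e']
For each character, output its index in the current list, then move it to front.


MTF encoding:
'a': index 0 in ['a', 'b', 'c', 'e'] -> ['a', 'b', 'c', 'e']
'c': index 2 in ['a', 'b', 'c', 'e'] -> ['c', 'a', 'b', 'e']
'e': index 3 in ['c', 'a', 'b', 'e'] -> ['e', 'c', 'a', 'b']
'c': index 1 in ['e', 'c', 'a', 'b'] -> ['c', 'e', 'a', 'b']
'c': index 0 in ['c', 'e', 'a', 'b'] -> ['c', 'e', 'a', 'b']
'e': index 1 in ['c', 'e', 'a', 'b'] -> ['e', 'c', 'a', 'b']
'c': index 1 in ['e', 'c', 'a', 'b'] -> ['c', 'e', 'a', 'b']
'a': index 2 in ['c', 'e', 'a', 'b'] -> ['a', 'c', 'e', 'b']
'a': index 0 in ['a', 'c', 'e', 'b'] -> ['a', 'c', 'e', 'b']
'b': index 3 in ['a', 'c', 'e', 'b'] -> ['b', 'a', 'c', 'e']


Output: [0, 2, 3, 1, 0, 1, 1, 2, 0, 3]


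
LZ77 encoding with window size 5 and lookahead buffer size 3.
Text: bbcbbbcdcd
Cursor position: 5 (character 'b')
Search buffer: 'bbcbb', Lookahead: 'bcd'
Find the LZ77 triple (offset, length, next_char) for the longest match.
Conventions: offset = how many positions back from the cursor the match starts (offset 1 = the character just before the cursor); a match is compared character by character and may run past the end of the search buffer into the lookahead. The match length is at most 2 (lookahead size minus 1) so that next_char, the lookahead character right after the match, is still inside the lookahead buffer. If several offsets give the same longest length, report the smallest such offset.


Try each offset into the search buffer:
  offset=1 (pos 4, char 'b'): match length 1
  offset=2 (pos 3, char 'b'): match length 1
  offset=3 (pos 2, char 'c'): match length 0
  offset=4 (pos 1, char 'b'): match length 2
  offset=5 (pos 0, char 'b'): match length 1
Longest match has length 2 at offset 4.
next_char = character at position 5 + 2 = 7 -> 'd'

Best match: offset=4, length=2 (matching 'bc' starting at position 1)
LZ77 triple: (4, 2, 'd')


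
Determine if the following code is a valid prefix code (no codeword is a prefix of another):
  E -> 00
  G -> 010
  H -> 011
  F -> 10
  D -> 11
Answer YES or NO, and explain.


Checking each pair (does one codeword prefix another?):
  E='00' vs G='010': no prefix
  E='00' vs H='011': no prefix
  E='00' vs F='10': no prefix
  E='00' vs D='11': no prefix
  G='010' vs E='00': no prefix
  G='010' vs H='011': no prefix
  G='010' vs F='10': no prefix
  G='010' vs D='11': no prefix
  H='011' vs E='00': no prefix
  H='011' vs G='010': no prefix
  H='011' vs F='10': no prefix
  H='011' vs D='11': no prefix
  F='10' vs E='00': no prefix
  F='10' vs G='010': no prefix
  F='10' vs H='011': no prefix
  F='10' vs D='11': no prefix
  D='11' vs E='00': no prefix
  D='11' vs G='010': no prefix
  D='11' vs H='011': no prefix
  D='11' vs F='10': no prefix
No violation found over all pairs.

YES -- this is a valid prefix code. No codeword is a prefix of any other codeword.


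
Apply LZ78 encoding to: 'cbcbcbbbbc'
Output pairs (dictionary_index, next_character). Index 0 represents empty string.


LZ78 encoding steps:
Dictionary: {0: ''}
Step 1: w='' (idx 0), next='c' -> output (0, 'c'), add 'c' as idx 1
Step 2: w='' (idx 0), next='b' -> output (0, 'b'), add 'b' as idx 2
Step 3: w='c' (idx 1), next='b' -> output (1, 'b'), add 'cb' as idx 3
Step 4: w='cb' (idx 3), next='b' -> output (3, 'b'), add 'cbb' as idx 4
Step 5: w='b' (idx 2), next='b' -> output (2, 'b'), add 'bb' as idx 5
Step 6: w='c' (idx 1), end of input -> output (1, '')


Encoded: [(0, 'c'), (0, 'b'), (1, 'b'), (3, 'b'), (2, 'b'), (1, '')]


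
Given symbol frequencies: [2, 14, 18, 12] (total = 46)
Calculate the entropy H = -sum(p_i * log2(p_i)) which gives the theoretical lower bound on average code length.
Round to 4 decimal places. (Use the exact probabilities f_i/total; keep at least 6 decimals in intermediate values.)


Per-symbol terms -p_i * log2(p_i) with p_i = f_i/46:
  p = 2/46 = 0.043478: log2(p) = -4.523562, -p*log2(p) = 0.196677
  p = 14/46 = 0.304348: log2(p) = -1.716207, -p*log2(p) = 0.522324
  p = 18/46 = 0.391304: log2(p) = -1.353637, -p*log2(p) = 0.529684
  p = 12/46 = 0.260870: log2(p) = -1.938599, -p*log2(p) = 0.505722
H = 0.196677 + 0.522324 + 0.529684 + 0.505722 = 1.754407

H = 1.7544 bits/symbol


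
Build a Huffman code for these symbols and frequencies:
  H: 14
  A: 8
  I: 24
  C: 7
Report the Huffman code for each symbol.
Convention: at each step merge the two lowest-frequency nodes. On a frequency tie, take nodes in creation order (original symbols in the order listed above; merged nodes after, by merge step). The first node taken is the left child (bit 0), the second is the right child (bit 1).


Huffman tree construction:
Step 1: Merge C(7) + A(8) = 15
Step 2: Merge H(14) + (C+A)(15) = 29
Step 3: Merge I(24) + (H+(C+A))(29) = 53
Read each symbol's code off the tree from the root (left child = 0, right child = 1).

Codes:
  H: 10 (length 2)
  A: 111 (length 3)
  I: 0 (length 1)
  C: 110 (length 3)
Average code length: 97/53 = 1.8302 bits/symbol


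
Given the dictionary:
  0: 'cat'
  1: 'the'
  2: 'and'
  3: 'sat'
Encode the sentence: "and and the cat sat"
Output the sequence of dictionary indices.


Look up each word in the dictionary:
  'and' -> 2
  'and' -> 2
  'the' -> 1
  'cat' -> 0
  'sat' -> 3

Encoded: [2, 2, 1, 0, 3]


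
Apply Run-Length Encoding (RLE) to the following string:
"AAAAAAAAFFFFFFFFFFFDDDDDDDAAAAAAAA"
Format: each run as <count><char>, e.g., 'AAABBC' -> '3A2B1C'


Scanning runs left to right:
  i=0: run of 'A' x 8 -> '8A'
  i=8: run of 'F' x 11 -> '11F'
  i=19: run of 'D' x 7 -> '7D'
  i=26: run of 'A' x 8 -> '8A'

RLE = 8A11F7D8A


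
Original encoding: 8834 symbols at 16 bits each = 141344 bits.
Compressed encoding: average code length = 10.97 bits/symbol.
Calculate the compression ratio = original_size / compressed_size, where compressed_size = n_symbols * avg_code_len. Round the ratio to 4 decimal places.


original_size = n_symbols * orig_bits = 8834 * 16 = 141344 bits
compressed_size = n_symbols * avg_code_len = 8834 * 10.97 = 96908.98 bits
ratio = original_size / compressed_size = 141344 / 96908.98 = 1.4585

Compression ratio = 1.4585


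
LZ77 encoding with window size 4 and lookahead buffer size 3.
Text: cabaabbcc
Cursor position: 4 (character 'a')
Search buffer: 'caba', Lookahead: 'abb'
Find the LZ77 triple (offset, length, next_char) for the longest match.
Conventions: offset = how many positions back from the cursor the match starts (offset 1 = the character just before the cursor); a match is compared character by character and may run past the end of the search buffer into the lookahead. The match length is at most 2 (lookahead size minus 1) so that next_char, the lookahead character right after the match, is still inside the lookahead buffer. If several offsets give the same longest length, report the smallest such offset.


Try each offset into the search buffer:
  offset=1 (pos 3, char 'a'): match length 1
  offset=2 (pos 2, char 'b'): match length 0
  offset=3 (pos 1, char 'a'): match length 2
  offset=4 (pos 0, char 'c'): match length 0
Longest match has length 2 at offset 3.
next_char = character at position 4 + 2 = 6 -> 'b'

Best match: offset=3, length=2 (matching 'ab' starting at position 1)
LZ77 triple: (3, 2, 'b')


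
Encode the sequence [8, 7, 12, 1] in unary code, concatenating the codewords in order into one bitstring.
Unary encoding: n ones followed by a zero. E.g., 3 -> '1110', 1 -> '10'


Encode each number as n ones followed by a terminating 0:
  8 -> 111111110 (9 bits)
  7 -> 11111110 (8 bits)
  12 -> 1111111111110 (13 bits)
  1 -> 10 (2 bits)
Total length = 9 + 8 + 13 + 2 = 32 bits.

Unary([8, 7, 12, 1]) = 11111111011111110111111111111010 (32 bits)


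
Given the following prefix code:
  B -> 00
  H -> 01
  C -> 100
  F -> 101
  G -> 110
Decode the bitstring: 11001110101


Decoding step by step:
Bits 110 -> G
Bits 01 -> H
Bits 110 -> G
Bits 101 -> F


Decoded message: GHGF


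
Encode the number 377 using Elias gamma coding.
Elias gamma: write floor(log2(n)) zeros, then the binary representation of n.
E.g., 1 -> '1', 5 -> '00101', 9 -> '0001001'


num_bits = floor(log2(377)) + 1 = 9
leading_zeros = num_bits - 1 = 8
binary(377) = 101111001

Elias gamma(377) = '00000000' + '101111001' = 00000000101111001 (17 bits)


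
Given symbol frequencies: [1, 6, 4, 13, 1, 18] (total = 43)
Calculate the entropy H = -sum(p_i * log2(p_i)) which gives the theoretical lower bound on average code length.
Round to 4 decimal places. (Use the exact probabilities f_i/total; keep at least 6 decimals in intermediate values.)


Per-symbol terms -p_i * log2(p_i) with p_i = f_i/43:
  p = 1/43 = 0.023256: log2(p) = -5.426265, -p*log2(p) = 0.126192
  p = 6/43 = 0.139535: log2(p) = -2.841302, -p*log2(p) = 0.396461
  p = 4/43 = 0.093023: log2(p) = -3.426265, -p*log2(p) = 0.318722
  p = 13/43 = 0.302326: log2(p) = -1.725825, -p*log2(p) = 0.521761
  p = 1/43 = 0.023256: log2(p) = -5.426265, -p*log2(p) = 0.126192
  p = 18/43 = 0.418605: log2(p) = -1.256340, -p*log2(p) = 0.525910
H = 0.126192 + 0.396461 + 0.318722 + 0.521761 + 0.126192 + 0.525910 = 2.015238

H = 2.0152 bits/symbol
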